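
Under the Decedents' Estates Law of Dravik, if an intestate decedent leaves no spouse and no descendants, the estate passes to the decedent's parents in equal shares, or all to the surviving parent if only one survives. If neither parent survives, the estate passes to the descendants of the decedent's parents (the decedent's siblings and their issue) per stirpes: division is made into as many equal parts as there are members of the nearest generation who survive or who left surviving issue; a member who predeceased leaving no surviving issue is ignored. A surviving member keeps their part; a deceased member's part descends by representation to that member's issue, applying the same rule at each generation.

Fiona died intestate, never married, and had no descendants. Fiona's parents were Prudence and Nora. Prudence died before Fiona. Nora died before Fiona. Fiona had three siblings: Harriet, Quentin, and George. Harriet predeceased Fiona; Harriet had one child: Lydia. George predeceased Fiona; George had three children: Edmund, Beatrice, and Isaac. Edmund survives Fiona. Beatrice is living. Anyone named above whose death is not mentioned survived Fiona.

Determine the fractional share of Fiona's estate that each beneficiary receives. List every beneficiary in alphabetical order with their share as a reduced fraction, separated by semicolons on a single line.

Beatrice 1/9; Edmund 1/9; Isaac 1/9; Lydia 1/3; Quentin 1/3

Neither parent survives and there are no descendants, so the estate passes to Fiona's siblings and their issue per stirpes.
The estate is divided into 3 equal shares of 1/3 among Harriet, Quentin, George.
Harriet predeceased; the 1/3 allotted to Harriet's branch passes to Harriet's issue by representation.
Lydia is the sole taker at this level and receives the full 1/3.
Quentin is living and takes 1/3.
George predeceased; the 1/3 allotted to George's branch passes to George's issue by representation.
The 1/3 is divided into 3 equal shares of 1/9 among Edmund, Beatrice, Isaac.
Edmund is living and takes 1/9.
Beatrice is living and takes 1/9.
Isaac is living and takes 1/9.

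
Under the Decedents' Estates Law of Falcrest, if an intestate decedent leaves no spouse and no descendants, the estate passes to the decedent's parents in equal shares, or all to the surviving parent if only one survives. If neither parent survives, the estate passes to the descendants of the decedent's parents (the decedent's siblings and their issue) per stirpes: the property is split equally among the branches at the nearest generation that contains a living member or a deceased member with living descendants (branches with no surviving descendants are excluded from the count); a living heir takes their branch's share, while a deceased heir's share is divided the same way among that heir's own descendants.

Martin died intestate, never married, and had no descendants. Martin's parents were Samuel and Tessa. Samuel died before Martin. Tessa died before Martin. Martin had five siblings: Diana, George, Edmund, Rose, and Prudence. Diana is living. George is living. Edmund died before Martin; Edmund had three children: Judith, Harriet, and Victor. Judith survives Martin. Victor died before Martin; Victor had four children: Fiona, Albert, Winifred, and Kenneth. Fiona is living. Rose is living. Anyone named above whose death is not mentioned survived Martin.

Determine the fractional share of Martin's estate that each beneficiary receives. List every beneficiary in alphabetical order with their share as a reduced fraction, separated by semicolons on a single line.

Neither parent survives and there are no descendants, so the estate passes to Martin's siblings and their issue per stirpes.
The estate is divided into 5 equal shares of 1/5 among Diana, George, Edmund, Rose, Prudence.
Diana is living and takes 1/5.
George is living and takes 1/5.
Edmund predeceased; the 1/5 allotted to Edmund's branch passes to Edmund's issue by representation.
The 1/5 is divided into 3 equal shares of 1/15 among Judith, Harriet, Victor.
Judith is living and takes 1/15.
Harriet is living and takes 1/15.
Victor predeceased; the 1/15 allotted to Victor's branch passes to Victor's issue by representation.
The 1/15 is divided into 4 equal shares of 1/60 among Fiona, Albert, Winifred, Kenneth.
Fiona is living and takes 1/60.
Albert is living and takes 1/60.
Winifred is living and takes 1/60.
Kenneth is living and takes 1/60.
Rose is living and takes 1/5.
Prudence is living and takes 1/5.

Albert 1/60; Diana 1/5; Fiona 1/60; George 1/5; Harriet 1/15; Judith 1/15; Kenneth 1/60; Prudence 1/5; Rose 1/5; Winifred 1/60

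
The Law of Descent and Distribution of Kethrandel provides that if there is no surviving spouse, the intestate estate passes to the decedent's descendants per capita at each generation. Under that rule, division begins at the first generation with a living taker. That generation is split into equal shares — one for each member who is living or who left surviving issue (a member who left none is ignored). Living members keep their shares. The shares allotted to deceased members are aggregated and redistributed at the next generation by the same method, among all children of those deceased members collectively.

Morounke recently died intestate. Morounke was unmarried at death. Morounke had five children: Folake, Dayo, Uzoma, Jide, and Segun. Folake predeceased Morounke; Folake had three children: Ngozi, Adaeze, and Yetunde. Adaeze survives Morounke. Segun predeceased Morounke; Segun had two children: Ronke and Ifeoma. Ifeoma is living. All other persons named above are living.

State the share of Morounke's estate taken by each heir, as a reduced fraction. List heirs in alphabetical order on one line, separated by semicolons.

Adaeze 2/25; Dayo 1/5; Ifeoma 2/25; Jide 1/5; Ngozi 2/25; Ronke 2/25; Uzoma 1/5; Yetunde 2/25

There is no surviving spouse, so the entire estate passes to Morounke's descendants per capita at each generation.
At generation 1 (Folake, Dayo, Uzoma, Jide, Segun) there are 5 shares of (1)/5 = 1/5 each.
Living: Dayo, Uzoma, and Jide — each takes 1/5.
Deceased: Folake and Segun. Their combined 2/5 is pooled and carried to generation 2.
At generation 2 (Ngozi, Adaeze, Yetunde, Ronke, Ifeoma) there are 5 shares of (2/5)/5 = 2/25 each.
Living: Ngozi, Adaeze, Yetunde, Ronke, and Ifeoma — each takes 2/25.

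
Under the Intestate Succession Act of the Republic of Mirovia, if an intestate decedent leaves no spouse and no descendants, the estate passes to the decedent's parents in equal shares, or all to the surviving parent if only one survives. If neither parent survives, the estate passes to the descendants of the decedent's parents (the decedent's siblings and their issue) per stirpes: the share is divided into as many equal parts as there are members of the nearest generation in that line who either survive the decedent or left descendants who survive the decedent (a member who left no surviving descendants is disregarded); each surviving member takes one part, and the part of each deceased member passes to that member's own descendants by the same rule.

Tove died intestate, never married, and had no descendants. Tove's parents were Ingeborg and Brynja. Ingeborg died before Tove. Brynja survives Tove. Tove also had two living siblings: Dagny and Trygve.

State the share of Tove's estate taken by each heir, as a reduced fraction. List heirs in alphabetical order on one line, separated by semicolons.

Brynja 1

Only one parent, Brynja, survives, so Brynja takes the entire estate. The siblings take nothing because a surviving parent has priority.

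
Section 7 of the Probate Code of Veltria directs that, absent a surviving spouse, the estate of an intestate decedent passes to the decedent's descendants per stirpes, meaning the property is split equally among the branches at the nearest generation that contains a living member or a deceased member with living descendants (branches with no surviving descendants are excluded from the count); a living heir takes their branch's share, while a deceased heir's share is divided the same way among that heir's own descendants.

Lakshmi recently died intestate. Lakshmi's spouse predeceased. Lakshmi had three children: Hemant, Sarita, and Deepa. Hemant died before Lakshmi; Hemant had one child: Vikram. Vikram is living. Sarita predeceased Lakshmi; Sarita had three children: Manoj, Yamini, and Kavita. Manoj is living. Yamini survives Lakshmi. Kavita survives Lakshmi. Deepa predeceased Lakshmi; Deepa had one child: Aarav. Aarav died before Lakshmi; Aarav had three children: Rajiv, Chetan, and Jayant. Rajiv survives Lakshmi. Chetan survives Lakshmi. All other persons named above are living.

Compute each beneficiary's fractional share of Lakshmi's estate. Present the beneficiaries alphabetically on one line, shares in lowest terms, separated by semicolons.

Chetan 1/9; Jayant 1/9; Kavita 1/9; Manoj 1/9; Rajiv 1/9; Vikram 1/3; Yamini 1/9

There is no surviving spouse, so the entire estate passes to Lakshmi's descendants per stirpes.
The estate is divided into 3 equal shares of 1/3 among Hemant, Sarita, Deepa.
Hemant predeceased; the 1/3 allotted to Hemant's branch passes to Hemant's issue by representation.
Vikram is the sole taker at this level and receives the full 1/3.
Sarita predeceased; the 1/3 allotted to Sarita's branch passes to Sarita's issue by representation.
The 1/3 is divided into 3 equal shares of 1/9 among Manoj, Yamini, Kavita.
Manoj is living and takes 1/9.
Yamini is living and takes 1/9.
Kavita is living and takes 1/9.
Deepa predeceased; the 1/3 allotted to Deepa's branch passes to Deepa's issue by representation.
Aarav's line is the sole branch at this level, so the full 1/3 passes to Aarav's issue by representation.
The 1/3 is divided into 3 equal shares of 1/9 among Rajiv, Chetan, Jayant.
Rajiv is living and takes 1/9.
Chetan is living and takes 1/9.
Jayant is living and takes 1/9.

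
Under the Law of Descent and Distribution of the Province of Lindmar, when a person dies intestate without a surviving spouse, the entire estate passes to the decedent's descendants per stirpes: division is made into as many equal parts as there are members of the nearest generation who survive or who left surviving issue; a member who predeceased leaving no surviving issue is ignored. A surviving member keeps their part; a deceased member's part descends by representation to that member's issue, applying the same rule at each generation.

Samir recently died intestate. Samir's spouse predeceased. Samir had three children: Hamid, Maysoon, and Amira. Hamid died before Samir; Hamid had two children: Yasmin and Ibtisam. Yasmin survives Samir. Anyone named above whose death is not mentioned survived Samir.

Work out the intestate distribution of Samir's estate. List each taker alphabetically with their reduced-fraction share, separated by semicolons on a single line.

Amira 1/3; Ibtisam 1/6; Maysoon 1/3; Yasmin 1/6

There is no surviving spouse, so the entire estate passes to Samir's descendants per stirpes.
The estate is divided into 3 equal shares of 1/3 among Hamid, Maysoon, Amira.
Hamid predeceased; the 1/3 allotted to Hamid's branch passes to Hamid's issue by representation.
The 1/3 is divided into 2 equal shares of 1/6 among Yasmin, Ibtisam.
Yasmin is living and takes 1/6.
Ibtisam is living and takes 1/6.
Maysoon is living and takes 1/3.
Amira is living and takes 1/3.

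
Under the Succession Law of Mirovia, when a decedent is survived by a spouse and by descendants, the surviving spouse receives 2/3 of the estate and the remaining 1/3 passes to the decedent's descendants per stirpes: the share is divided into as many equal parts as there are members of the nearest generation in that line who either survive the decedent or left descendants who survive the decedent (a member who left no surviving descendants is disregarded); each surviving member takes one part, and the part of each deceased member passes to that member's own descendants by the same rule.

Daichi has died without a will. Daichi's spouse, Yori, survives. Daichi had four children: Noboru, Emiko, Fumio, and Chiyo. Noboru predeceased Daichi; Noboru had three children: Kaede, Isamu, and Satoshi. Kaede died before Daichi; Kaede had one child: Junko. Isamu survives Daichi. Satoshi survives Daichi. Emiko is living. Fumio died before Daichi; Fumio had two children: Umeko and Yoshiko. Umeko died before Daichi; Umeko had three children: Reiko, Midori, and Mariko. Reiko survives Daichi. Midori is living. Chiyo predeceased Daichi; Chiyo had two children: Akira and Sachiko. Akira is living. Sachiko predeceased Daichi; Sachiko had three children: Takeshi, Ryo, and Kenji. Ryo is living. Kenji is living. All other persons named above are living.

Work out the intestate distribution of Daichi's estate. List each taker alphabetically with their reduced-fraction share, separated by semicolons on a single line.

Yori, as surviving spouse, takes 2/3.
The remaining 1/3 passes to Daichi's descendants per stirpes.
The 1/3 is divided into 4 equal shares of 1/12 among Noboru, Emiko, Fumio, Chiyo.
Noboru predeceased; the 1/12 allotted to Noboru's branch passes to Noboru's issue by representation.
The 1/12 is divided into 3 equal shares of 1/36 among Kaede, Isamu, Satoshi.
Kaede predeceased; the 1/36 allotted to Kaede's branch passes to Kaede's issue by representation.
Junko is the sole taker at this level and receives the full 1/36.
Isamu is living and takes 1/36.
Satoshi is living and takes 1/36.
Emiko is living and takes 1/12.
Fumio predeceased; the 1/12 allotted to Fumio's branch passes to Fumio's issue by representation.
The 1/12 is divided into 2 equal shares of 1/24 among Umeko, Yoshiko.
Umeko predeceased; the 1/24 allotted to Umeko's branch passes to Umeko's issue by representation.
The 1/24 is divided into 3 equal shares of 1/72 among Reiko, Midori, Mariko.
Reiko is living and takes 1/72.
Midori is living and takes 1/72.
Mariko is living and takes 1/72.
Yoshiko is living and takes 1/24.
Chiyo predeceased; the 1/12 allotted to Chiyo's branch passes to Chiyo's issue by representation.
The 1/12 is divided into 2 equal shares of 1/24 among Akira, Sachiko.
Akira is living and takes 1/24.
Sachiko predeceased; the 1/24 allotted to Sachiko's branch passes to Sachiko's issue by representation.
The 1/24 is divided into 3 equal shares of 1/72 among Takeshi, Ryo, Kenji.
Takeshi is living and takes 1/72.
Ryo is living and takes 1/72.
Kenji is living and takes 1/72.

Akira 1/24; Emiko 1/12; Isamu 1/36; Junko 1/36; Kenji 1/72; Mariko 1/72; Midori 1/72; Reiko 1/72; Ryo 1/72; Satoshi 1/36; Takeshi 1/72; Yori 2/3; Yoshiko 1/24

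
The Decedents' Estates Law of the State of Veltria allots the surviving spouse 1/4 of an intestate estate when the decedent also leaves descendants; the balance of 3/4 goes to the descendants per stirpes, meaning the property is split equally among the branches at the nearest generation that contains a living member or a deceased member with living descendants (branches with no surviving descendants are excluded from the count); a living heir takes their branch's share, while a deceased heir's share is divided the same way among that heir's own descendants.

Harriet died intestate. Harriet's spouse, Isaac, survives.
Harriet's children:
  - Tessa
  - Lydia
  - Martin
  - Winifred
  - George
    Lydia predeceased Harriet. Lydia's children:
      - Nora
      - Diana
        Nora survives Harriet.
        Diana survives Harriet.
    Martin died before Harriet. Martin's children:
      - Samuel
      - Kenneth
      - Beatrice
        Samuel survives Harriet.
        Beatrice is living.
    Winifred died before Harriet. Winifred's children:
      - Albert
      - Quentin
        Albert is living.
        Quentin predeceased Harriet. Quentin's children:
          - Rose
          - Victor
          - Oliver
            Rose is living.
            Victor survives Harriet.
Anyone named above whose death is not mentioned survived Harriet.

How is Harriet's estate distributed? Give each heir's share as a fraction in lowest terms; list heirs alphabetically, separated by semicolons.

Isaac, as surviving spouse, takes 1/4.
The remaining 3/4 passes to Harriet's descendants per stirpes.
The 3/4 is divided into 5 equal shares of 3/20 among Tessa, Lydia, Martin, Winifred, George.
Tessa is living and takes 3/20.
Lydia predeceased; the 3/20 allotted to Lydia's branch passes to Lydia's issue by representation.
The 3/20 is divided into 2 equal shares of 3/40 among Nora, Diana.
Nora is living and takes 3/40.
Diana is living and takes 3/40.
Martin predeceased; the 3/20 allotted to Martin's branch passes to Martin's issue by representation.
The 3/20 is divided into 3 equal shares of 1/20 among Samuel, Kenneth, Beatrice.
Samuel is living and takes 1/20.
Kenneth is living and takes 1/20.
Beatrice is living and takes 1/20.
Winifred predeceased; the 3/20 allotted to Winifred's branch passes to Winifred's issue by representation.
The 3/20 is divided into 2 equal shares of 3/40 among Albert, Quentin.
Albert is living and takes 3/40.
Quentin predeceased; the 3/40 allotted to Quentin's branch passes to Quentin's issue by representation.
The 3/40 is divided into 3 equal shares of 1/40 among Rose, Victor, Oliver.
Rose is living and takes 1/40.
Victor is living and takes 1/40.
Oliver is living and takes 1/40.
George is living and takes 3/20.

Albert 3/40; Beatrice 1/20; Diana 3/40; George 3/20; Isaac 1/4; Kenneth 1/20; Nora 3/40; Oliver 1/40; Rose 1/40; Samuel 1/20; Tessa 3/20; Victor 1/40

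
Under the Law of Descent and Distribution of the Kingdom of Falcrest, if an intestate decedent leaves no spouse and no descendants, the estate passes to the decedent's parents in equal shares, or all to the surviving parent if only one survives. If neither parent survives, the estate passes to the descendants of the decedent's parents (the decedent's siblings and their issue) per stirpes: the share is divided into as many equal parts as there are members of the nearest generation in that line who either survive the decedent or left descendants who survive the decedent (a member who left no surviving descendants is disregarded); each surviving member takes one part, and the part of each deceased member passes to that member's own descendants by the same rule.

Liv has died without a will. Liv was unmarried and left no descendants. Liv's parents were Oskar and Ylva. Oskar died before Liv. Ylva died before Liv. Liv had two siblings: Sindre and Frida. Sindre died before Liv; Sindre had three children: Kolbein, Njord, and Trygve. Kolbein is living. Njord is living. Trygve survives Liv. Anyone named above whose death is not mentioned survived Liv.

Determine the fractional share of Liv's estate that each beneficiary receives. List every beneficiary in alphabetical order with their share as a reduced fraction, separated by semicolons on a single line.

Frida 1/2; Kolbein 1/6; Njord 1/6; Trygve 1/6

Neither parent survives and there are no descendants, so the estate passes to Liv's siblings and their issue per stirpes.
The estate is divided into 2 equal shares of 1/2 among Sindre, Frida.
Sindre predeceased; the 1/2 allotted to Sindre's branch passes to Sindre's issue by representation.
The 1/2 is divided into 3 equal shares of 1/6 among Kolbein, Njord, Trygve.
Kolbein is living and takes 1/6.
Njord is living and takes 1/6.
Trygve is living and takes 1/6.
Frida is living and takes 1/2.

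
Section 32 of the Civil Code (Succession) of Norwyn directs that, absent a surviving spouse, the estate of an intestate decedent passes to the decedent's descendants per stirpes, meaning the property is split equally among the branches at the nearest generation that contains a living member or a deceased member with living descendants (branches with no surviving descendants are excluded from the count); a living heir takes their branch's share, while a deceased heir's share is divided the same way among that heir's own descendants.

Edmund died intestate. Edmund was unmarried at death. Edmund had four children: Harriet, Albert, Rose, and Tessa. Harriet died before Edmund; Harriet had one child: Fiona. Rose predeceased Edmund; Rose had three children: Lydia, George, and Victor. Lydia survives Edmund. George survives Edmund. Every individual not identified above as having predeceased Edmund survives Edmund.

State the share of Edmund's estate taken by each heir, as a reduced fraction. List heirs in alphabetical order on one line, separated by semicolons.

There is no surviving spouse, so the entire estate passes to Edmund's descendants per stirpes.
The estate is divided into 4 equal shares of 1/4 among Harriet, Albert, Rose, Tessa.
Harriet predeceased; the 1/4 allotted to Harriet's branch passes to Harriet's issue by representation.
Fiona is the sole taker at this level and receives the full 1/4.
Albert is living and takes 1/4.
Rose predeceased; the 1/4 allotted to Rose's branch passes to Rose's issue by representation.
The 1/4 is divided into 3 equal shares of 1/12 among Lydia, George, Victor.
Lydia is living and takes 1/12.
George is living and takes 1/12.
Victor is living and takes 1/12.
Tessa is living and takes 1/4.

Albert 1/4; Fiona 1/4; George 1/12; Lydia 1/12; Tessa 1/4; Victor 1/12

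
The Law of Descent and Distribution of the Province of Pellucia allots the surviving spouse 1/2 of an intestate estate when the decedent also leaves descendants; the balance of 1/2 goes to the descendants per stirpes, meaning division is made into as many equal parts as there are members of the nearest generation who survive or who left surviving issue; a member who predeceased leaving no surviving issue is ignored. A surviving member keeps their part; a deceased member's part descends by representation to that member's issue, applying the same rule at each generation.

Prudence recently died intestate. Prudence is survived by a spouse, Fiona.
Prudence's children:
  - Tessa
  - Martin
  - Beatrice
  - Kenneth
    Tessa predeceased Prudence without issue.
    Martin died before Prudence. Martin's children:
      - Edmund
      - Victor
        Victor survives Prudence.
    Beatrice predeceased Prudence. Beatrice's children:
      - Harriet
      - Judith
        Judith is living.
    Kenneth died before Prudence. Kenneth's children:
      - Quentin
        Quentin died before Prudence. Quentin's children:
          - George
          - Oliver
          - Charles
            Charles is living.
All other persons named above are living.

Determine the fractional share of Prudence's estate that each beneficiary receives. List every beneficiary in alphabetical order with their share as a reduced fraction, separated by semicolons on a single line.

Charles 1/18; Edmund 1/12; Fiona 1/2; George 1/18; Harriet 1/12; Judith 1/12; Oliver 1/18; Victor 1/12

Fiona, as surviving spouse, takes 1/2.
The remaining 1/2 passes to Prudence's descendants per stirpes.
Tessa left no surviving issue, so that branch lapses and is disregarded.
The 1/2 is divided into 3 equal shares of 1/6 among Martin, Beatrice, Kenneth.
Martin predeceased; the 1/6 allotted to Martin's branch passes to Martin's issue by representation.
The 1/6 is divided into 2 equal shares of 1/12 among Edmund, Victor.
Edmund is living and takes 1/12.
Victor is living and takes 1/12.
Beatrice predeceased; the 1/6 allotted to Beatrice's branch passes to Beatrice's issue by representation.
The 1/6 is divided into 2 equal shares of 1/12 among Harriet, Judith.
Harriet is living and takes 1/12.
Judith is living and takes 1/12.
Kenneth predeceased; the 1/6 allotted to Kenneth's branch passes to Kenneth's issue by representation.
Quentin's line is the sole branch at this level, so the full 1/6 passes to Quentin's issue by representation.
The 1/6 is divided into 3 equal shares of 1/18 among George, Oliver, Charles.
George is living and takes 1/18.
Oliver is living and takes 1/18.
Charles is living and takes 1/18.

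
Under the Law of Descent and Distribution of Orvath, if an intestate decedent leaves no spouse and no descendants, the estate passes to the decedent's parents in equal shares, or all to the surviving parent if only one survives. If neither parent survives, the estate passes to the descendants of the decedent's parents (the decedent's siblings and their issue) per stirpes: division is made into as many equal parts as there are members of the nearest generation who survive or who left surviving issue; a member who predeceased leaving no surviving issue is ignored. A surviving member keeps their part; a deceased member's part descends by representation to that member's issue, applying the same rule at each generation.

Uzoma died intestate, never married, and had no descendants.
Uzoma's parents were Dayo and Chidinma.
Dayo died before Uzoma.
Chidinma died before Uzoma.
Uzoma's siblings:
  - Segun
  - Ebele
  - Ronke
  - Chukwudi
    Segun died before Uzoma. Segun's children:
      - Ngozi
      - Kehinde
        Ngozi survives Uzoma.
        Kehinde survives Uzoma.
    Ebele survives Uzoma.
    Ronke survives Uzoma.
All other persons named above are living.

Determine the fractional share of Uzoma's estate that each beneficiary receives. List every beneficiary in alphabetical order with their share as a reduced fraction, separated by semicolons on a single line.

Chukwudi 1/4; Ebele 1/4; Kehinde 1/8; Ngozi 1/8; Ronke 1/4

Neither parent survives and there are no descendants, so the estate passes to Uzoma's siblings and their issue per stirpes.
The estate is divided into 4 equal shares of 1/4 among Segun, Ebele, Ronke, Chukwudi.
Segun predeceased; the 1/4 allotted to Segun's branch passes to Segun's issue by representation.
The 1/4 is divided into 2 equal shares of 1/8 among Ngozi, Kehinde.
Ngozi is living and takes 1/8.
Kehinde is living and takes 1/8.
Ebele is living and takes 1/4.
Ronke is living and takes 1/4.
Chukwudi is living and takes 1/4.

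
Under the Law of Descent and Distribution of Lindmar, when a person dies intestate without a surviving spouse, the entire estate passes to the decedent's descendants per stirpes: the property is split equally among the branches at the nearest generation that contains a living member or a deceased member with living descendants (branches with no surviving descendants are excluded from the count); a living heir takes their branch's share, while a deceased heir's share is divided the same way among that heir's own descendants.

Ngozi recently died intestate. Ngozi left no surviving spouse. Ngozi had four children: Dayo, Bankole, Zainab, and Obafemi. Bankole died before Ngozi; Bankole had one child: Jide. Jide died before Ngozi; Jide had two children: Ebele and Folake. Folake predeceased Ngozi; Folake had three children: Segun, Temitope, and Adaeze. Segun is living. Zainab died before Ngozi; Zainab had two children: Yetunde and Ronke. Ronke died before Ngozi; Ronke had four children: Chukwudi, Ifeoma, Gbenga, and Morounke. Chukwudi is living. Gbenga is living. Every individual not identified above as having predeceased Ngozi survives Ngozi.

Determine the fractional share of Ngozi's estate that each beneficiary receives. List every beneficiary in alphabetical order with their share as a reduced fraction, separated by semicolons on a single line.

Adaeze 1/24; Chukwudi 1/32; Dayo 1/4; Ebele 1/8; Gbenga 1/32; Ifeoma 1/32; Morounke 1/32; Obafemi 1/4; Segun 1/24; Temitope 1/24; Yetunde 1/8

There is no surviving spouse, so the entire estate passes to Ngozi's descendants per stirpes.
The estate is divided into 4 equal shares of 1/4 among Dayo, Bankole, Zainab, Obafemi.
Dayo is living and takes 1/4.
Bankole predeceased; the 1/4 allotted to Bankole's branch passes to Bankole's issue by representation.
Jide's line is the sole branch at this level, so the full 1/4 passes to Jide's issue by representation.
The 1/4 is divided into 2 equal shares of 1/8 among Ebele, Folake.
Ebele is living and takes 1/8.
Folake predeceased; the 1/8 allotted to Folake's branch passes to Folake's issue by representation.
The 1/8 is divided into 3 equal shares of 1/24 among Segun, Temitope, Adaeze.
Segun is living and takes 1/24.
Temitope is living and takes 1/24.
Adaeze is living and takes 1/24.
Zainab predeceased; the 1/4 allotted to Zainab's branch passes to Zainab's issue by representation.
The 1/4 is divided into 2 equal shares of 1/8 among Yetunde, Ronke.
Yetunde is living and takes 1/8.
Ronke predeceased; the 1/8 allotted to Ronke's branch passes to Ronke's issue by representation.
The 1/8 is divided into 4 equal shares of 1/32 among Chukwudi, Ifeoma, Gbenga, Morounke.
Chukwudi is living and takes 1/32.
Ifeoma is living and takes 1/32.
Gbenga is living and takes 1/32.
Morounke is living and takes 1/32.
Obafemi is living and takes 1/4.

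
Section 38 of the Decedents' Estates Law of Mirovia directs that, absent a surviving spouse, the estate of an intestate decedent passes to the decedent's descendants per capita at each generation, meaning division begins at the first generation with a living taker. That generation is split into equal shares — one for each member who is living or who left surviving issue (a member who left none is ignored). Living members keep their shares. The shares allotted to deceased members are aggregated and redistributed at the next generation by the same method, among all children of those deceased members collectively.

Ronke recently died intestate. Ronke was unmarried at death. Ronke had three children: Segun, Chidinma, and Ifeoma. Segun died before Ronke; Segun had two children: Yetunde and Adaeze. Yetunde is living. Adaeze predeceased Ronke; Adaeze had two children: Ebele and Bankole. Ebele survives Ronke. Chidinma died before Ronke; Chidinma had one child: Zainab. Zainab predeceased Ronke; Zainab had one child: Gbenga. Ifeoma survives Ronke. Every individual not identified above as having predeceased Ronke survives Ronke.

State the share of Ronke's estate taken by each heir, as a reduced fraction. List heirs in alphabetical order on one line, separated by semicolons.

There is no surviving spouse, so the entire estate passes to Ronke's descendants per capita at each generation.
At generation 1 (Segun, Chidinma, Ifeoma) there are 3 shares of (1)/3 = 1/3 each.
Living: Ifeoma — each takes 1/3.
Deceased: Segun and Chidinma. Their combined 2/3 is pooled and carried to generation 2.
At generation 2 (Yetunde, Adaeze, Zainab) there are 3 shares of (2/3)/3 = 2/9 each.
Living: Yetunde — each takes 2/9.
Deceased: Adaeze and Zainab. Their combined 4/9 is pooled and carried to generation 3.
At generation 3 (Ebele, Bankole, Gbenga) there are 3 shares of (4/9)/3 = 4/27 each.
Living: Ebele, Bankole, and Gbenga — each takes 4/27.

Bankole 4/27; Ebele 4/27; Gbenga 4/27; Ifeoma 1/3; Yetunde 2/9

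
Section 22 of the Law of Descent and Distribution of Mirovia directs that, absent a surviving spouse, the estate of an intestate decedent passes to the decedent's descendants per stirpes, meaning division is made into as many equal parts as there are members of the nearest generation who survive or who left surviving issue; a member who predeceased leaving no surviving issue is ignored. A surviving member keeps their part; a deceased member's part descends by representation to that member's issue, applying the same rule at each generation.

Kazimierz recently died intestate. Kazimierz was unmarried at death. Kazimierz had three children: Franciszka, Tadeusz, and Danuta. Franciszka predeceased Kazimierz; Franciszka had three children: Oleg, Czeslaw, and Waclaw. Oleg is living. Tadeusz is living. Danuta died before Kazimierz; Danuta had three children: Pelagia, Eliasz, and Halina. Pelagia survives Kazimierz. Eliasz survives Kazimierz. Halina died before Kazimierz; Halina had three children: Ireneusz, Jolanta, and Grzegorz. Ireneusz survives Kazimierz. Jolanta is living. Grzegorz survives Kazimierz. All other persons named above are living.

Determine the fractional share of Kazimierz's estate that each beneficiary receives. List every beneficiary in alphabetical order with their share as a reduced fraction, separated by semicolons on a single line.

There is no surviving spouse, so the entire estate passes to Kazimierz's descendants per stirpes.
The estate is divided into 3 equal shares of 1/3 among Franciszka, Tadeusz, Danuta.
Franciszka predeceased; the 1/3 allotted to Franciszka's branch passes to Franciszka's issue by representation.
The 1/3 is divided into 3 equal shares of 1/9 among Oleg, Czeslaw, Waclaw.
Oleg is living and takes 1/9.
Czeslaw is living and takes 1/9.
Waclaw is living and takes 1/9.
Tadeusz is living and takes 1/3.
Danuta predeceased; the 1/3 allotted to Danuta's branch passes to Danuta's issue by representation.
The 1/3 is divided into 3 equal shares of 1/9 among Pelagia, Eliasz, Halina.
Pelagia is living and takes 1/9.
Eliasz is living and takes 1/9.
Halina predeceased; the 1/9 allotted to Halina's branch passes to Halina's issue by representation.
The 1/9 is divided into 3 equal shares of 1/27 among Ireneusz, Jolanta, Grzegorz.
Ireneusz is living and takes 1/27.
Jolanta is living and takes 1/27.
Grzegorz is living and takes 1/27.

Czeslaw 1/9; Eliasz 1/9; Grzegorz 1/27; Ireneusz 1/27; Jolanta 1/27; Oleg 1/9; Pelagia 1/9; Tadeusz 1/3; Waclaw 1/9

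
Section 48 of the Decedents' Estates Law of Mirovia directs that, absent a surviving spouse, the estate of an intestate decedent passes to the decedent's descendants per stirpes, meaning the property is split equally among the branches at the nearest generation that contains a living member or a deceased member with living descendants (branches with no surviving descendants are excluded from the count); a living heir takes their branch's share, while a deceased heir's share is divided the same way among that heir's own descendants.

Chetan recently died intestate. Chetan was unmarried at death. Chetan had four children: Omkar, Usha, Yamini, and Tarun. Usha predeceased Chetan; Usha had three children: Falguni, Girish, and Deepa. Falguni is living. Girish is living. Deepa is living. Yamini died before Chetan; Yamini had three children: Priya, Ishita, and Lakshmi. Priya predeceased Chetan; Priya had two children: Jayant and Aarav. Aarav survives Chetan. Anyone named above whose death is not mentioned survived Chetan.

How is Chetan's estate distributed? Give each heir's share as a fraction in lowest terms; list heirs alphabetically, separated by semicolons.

There is no surviving spouse, so the entire estate passes to Chetan's descendants per stirpes.
The estate is divided into 4 equal shares of 1/4 among Omkar, Usha, Yamini, Tarun.
Omkar is living and takes 1/4.
Usha predeceased; the 1/4 allotted to Usha's branch passes to Usha's issue by representation.
The 1/4 is divided into 3 equal shares of 1/12 among Falguni, Girish, Deepa.
Falguni is living and takes 1/12.
Girish is living and takes 1/12.
Deepa is living and takes 1/12.
Yamini predeceased; the 1/4 allotted to Yamini's branch passes to Yamini's issue by representation.
The 1/4 is divided into 3 equal shares of 1/12 among Priya, Ishita, Lakshmi.
Priya predeceased; the 1/12 allotted to Priya's branch passes to Priya's issue by representation.
The 1/12 is divided into 2 equal shares of 1/24 among Jayant, Aarav.
Jayant is living and takes 1/24.
Aarav is living and takes 1/24.
Ishita is living and takes 1/12.
Lakshmi is living and takes 1/12.
Tarun is living and takes 1/4.

Aarav 1/24; Deepa 1/12; Falguni 1/12; Girish 1/12; Ishita 1/12; Jayant 1/24; Lakshmi 1/12; Omkar 1/4; Tarun 1/4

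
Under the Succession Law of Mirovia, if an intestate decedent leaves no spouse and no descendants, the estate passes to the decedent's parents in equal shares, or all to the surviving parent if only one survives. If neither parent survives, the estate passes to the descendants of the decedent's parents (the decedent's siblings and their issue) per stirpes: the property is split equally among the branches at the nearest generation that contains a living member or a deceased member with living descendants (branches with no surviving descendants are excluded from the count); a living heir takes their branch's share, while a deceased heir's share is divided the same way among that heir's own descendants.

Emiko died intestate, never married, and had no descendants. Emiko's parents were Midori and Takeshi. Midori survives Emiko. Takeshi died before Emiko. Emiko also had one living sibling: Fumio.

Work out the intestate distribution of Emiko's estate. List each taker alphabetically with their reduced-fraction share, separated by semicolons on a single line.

Midori 1

Only one parent, Midori, survives, so Midori takes the entire estate. The siblings take nothing because a surviving parent has priority.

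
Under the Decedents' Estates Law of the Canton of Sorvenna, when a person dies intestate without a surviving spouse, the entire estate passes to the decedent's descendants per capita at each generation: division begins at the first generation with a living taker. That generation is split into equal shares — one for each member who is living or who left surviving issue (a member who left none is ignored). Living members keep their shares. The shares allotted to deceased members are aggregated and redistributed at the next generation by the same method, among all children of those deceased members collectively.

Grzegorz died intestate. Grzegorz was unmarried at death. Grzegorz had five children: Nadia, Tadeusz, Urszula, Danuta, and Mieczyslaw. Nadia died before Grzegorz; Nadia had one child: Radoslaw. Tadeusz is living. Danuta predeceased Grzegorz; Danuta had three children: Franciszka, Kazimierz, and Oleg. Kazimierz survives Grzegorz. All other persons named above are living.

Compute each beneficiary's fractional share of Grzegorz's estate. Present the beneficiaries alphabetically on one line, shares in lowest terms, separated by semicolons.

There is no surviving spouse, so the entire estate passes to Grzegorz's descendants per capita at each generation.
At generation 1 (Nadia, Tadeusz, Urszula, Danuta, Mieczyslaw) there are 5 shares of (1)/5 = 1/5 each.
Living: Tadeusz, Urszula, and Mieczyslaw — each takes 1/5.
Deceased: Nadia and Danuta. Their combined 2/5 is pooled and carried to generation 2.
At generation 2 (Radoslaw, Franciszka, Kazimierz, Oleg) there are 4 shares of (2/5)/4 = 1/10 each.
Living: Radoslaw, Franciszka, Kazimierz, and Oleg — each takes 1/10.

Franciszka 1/10; Kazimierz 1/10; Mieczyslaw 1/5; Oleg 1/10; Radoslaw 1/10; Tadeusz 1/5; Urszula 1/5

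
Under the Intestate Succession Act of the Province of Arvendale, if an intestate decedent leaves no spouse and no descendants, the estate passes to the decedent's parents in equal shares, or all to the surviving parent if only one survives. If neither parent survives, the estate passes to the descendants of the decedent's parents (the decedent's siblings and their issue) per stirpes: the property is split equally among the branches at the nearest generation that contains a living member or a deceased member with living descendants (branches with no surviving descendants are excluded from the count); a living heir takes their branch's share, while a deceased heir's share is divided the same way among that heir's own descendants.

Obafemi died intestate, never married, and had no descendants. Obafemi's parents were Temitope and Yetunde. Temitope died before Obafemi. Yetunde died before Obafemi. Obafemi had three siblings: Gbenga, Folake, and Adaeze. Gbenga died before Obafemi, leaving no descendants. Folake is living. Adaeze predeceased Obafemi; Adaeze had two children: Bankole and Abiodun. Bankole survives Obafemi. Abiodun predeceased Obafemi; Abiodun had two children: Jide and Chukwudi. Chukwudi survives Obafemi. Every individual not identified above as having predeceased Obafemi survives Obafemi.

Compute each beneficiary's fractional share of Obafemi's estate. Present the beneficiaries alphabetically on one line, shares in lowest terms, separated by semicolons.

Bankole 1/4; Chukwudi 1/8; Folake 1/2; Jide 1/8

Neither parent survives and there are no descendants, so the estate passes to Obafemi's siblings and their issue per stirpes.
Gbenga left no surviving issue, so that branch lapses and is disregarded.
The estate is divided into 2 equal shares of 1/2 among Folake, Adaeze.
Folake is living and takes 1/2.
Adaeze predeceased; the 1/2 allotted to Adaeze's branch passes to Adaeze's issue by representation.
The 1/2 is divided into 2 equal shares of 1/4 among Bankole, Abiodun.
Bankole is living and takes 1/4.
Abiodun predeceased; the 1/4 allotted to Abiodun's branch passes to Abiodun's issue by representation.
The 1/4 is divided into 2 equal shares of 1/8 among Jide, Chukwudi.
Jide is living and takes 1/8.
Chukwudi is living and takes 1/8.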